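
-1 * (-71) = 71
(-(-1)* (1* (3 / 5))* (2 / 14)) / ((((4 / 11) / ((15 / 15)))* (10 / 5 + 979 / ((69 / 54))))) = 759 / 2473520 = 0.00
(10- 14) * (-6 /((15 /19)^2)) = 2888 /75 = 38.51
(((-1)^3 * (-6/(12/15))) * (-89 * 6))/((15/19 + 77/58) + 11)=-882702/2891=-305.33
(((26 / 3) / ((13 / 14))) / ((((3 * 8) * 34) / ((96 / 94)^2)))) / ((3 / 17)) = 448 / 6627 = 0.07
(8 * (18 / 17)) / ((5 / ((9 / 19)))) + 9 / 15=453 / 323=1.40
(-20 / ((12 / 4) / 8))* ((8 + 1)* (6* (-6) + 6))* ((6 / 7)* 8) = 691200 / 7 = 98742.86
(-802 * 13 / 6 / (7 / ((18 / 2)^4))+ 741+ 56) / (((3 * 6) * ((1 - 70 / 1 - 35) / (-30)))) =-14244065 / 546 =-26088.03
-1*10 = -10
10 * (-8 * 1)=-80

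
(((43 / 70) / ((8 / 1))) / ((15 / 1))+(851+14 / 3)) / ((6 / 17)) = 13576659 / 5600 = 2424.40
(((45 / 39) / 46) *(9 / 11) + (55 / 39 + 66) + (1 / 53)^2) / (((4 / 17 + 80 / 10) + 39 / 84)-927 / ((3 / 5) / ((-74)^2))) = -889619496710 / 111618272514542937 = -0.00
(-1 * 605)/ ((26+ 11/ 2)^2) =-2420/ 3969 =-0.61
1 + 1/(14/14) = 2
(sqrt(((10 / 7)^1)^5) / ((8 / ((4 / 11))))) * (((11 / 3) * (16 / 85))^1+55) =12910 * sqrt(70) / 17493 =6.17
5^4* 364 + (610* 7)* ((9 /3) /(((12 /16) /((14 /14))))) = 244580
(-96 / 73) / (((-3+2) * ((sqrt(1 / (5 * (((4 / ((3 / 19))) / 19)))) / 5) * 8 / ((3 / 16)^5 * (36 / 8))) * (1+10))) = 10935 * sqrt(15) / 210501632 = 0.00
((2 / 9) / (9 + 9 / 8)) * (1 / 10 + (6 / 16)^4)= 2453 / 933120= 0.00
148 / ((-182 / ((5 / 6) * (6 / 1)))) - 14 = -1644 / 91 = -18.07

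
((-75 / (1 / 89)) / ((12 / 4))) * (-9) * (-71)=-1421775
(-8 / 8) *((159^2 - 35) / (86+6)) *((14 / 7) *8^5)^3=-1776529315509305344 / 23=-77240405022143710.61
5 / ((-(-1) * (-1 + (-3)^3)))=-5 / 28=-0.18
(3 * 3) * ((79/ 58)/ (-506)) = -0.02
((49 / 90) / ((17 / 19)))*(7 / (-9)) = -6517 / 13770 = -0.47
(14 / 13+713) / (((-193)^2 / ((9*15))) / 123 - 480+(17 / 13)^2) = -2003874795 / 1335903674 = -1.50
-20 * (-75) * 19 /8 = 7125 /2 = 3562.50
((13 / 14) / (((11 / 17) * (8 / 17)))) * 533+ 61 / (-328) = 82092327 / 50512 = 1625.20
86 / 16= 43 / 8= 5.38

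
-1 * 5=-5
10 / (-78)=-5 / 39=-0.13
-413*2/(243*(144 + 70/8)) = -3304/148473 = -0.02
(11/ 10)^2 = 121/ 100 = 1.21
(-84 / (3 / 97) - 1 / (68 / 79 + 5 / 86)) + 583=-13323113 / 6243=-2134.09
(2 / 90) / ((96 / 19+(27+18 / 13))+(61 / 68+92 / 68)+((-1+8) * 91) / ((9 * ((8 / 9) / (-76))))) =-988 / 267463035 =-0.00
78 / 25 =3.12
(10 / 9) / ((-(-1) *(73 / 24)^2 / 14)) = 8960 / 5329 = 1.68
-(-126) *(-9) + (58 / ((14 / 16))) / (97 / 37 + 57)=-8747030 / 7721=-1132.89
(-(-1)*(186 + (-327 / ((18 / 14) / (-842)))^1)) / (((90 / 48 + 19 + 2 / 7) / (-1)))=-36008224 / 3555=-10128.90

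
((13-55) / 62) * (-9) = 189 / 31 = 6.10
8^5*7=229376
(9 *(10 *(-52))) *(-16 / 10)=7488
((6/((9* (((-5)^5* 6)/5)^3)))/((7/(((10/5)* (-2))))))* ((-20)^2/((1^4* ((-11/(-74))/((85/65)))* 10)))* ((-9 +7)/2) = -10064/3959033203125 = -0.00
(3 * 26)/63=26/21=1.24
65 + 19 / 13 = 864 / 13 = 66.46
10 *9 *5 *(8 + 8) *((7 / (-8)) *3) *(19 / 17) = -359100 / 17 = -21123.53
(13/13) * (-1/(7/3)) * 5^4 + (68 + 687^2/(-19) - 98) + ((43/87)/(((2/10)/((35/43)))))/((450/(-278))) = -2618010043/104139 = -25139.57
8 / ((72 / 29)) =29 / 9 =3.22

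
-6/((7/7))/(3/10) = -20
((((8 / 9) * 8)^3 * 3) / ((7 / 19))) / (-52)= -1245184 / 22113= -56.31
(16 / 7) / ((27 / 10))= 160 / 189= 0.85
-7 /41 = -0.17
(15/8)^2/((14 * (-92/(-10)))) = 1125/41216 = 0.03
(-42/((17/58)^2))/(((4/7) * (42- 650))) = 123627/87856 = 1.41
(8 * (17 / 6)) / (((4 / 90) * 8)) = 63.75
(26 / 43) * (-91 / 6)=-1183 / 129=-9.17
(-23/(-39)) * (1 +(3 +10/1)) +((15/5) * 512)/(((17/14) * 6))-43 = 116741/663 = 176.08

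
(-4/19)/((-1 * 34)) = 2/323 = 0.01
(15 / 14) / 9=5 / 42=0.12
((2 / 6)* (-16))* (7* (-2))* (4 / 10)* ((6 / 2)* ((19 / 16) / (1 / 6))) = 3192 / 5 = 638.40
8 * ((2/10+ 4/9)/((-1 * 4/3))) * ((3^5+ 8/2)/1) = -955.07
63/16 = 3.94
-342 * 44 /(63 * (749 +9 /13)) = -988 /3101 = -0.32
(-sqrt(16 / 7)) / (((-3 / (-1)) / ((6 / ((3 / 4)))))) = -32* sqrt(7) / 21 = -4.03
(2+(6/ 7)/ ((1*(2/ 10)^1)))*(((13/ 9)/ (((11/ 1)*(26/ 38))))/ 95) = 4/ 315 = 0.01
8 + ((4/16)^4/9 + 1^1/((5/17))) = 131333/11520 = 11.40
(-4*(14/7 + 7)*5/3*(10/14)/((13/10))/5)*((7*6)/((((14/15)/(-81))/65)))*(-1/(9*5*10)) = -24300/7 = -3471.43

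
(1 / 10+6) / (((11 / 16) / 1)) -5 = 3.87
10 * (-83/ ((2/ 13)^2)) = -70135/ 2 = -35067.50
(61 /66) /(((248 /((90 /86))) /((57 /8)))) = 52155 /1876864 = 0.03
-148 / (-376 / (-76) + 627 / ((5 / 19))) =-0.06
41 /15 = 2.73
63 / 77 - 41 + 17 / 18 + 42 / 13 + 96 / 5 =-216301 / 12870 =-16.81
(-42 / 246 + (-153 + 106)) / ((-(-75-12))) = -1934 / 3567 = -0.54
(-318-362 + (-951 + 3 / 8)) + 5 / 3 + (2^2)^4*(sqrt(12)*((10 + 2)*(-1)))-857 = -13127.68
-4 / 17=-0.24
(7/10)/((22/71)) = 2.26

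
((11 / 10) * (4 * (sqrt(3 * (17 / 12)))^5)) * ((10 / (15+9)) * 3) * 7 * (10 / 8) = 111265 * sqrt(17) / 256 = 1792.02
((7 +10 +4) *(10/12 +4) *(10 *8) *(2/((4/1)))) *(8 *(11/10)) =35728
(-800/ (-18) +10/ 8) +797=30337/ 36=842.69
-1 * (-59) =59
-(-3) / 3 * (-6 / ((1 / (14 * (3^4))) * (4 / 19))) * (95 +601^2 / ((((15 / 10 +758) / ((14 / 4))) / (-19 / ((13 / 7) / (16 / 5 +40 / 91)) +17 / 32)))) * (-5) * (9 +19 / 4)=-90890553963220605 / 670592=-135537784469.87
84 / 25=3.36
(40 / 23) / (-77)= -40 / 1771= -0.02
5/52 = 0.10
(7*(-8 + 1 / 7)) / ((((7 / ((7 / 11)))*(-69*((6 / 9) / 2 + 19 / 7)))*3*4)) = 35 / 17664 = 0.00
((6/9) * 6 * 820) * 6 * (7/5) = 27552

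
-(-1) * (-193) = -193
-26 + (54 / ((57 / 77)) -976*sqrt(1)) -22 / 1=-18070 / 19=-951.05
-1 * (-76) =76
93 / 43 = 2.16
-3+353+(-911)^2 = 830271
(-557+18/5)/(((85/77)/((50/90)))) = -213059/765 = -278.51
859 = 859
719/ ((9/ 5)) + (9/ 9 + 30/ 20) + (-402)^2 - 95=2914397/ 18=161910.94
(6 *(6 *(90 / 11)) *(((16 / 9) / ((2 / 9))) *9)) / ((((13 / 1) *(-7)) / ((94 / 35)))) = -4385664 / 7007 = -625.90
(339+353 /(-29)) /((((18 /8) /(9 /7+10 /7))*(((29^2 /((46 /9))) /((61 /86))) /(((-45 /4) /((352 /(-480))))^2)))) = 101513188125 /253791934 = 399.99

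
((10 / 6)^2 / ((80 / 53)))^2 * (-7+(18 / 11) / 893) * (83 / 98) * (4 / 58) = -1.38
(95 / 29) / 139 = 95 / 4031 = 0.02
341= 341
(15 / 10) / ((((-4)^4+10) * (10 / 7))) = 3 / 760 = 0.00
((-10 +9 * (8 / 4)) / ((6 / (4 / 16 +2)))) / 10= 3 / 10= 0.30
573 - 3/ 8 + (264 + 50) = 7093/ 8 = 886.62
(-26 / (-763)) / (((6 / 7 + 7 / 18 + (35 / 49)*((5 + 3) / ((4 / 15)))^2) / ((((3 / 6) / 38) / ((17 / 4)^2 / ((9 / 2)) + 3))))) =0.00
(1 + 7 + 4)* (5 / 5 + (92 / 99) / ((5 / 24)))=3604 / 55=65.53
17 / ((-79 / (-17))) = 289 / 79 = 3.66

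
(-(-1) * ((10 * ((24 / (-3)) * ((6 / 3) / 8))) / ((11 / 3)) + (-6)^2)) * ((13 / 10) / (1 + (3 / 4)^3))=1536 / 55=27.93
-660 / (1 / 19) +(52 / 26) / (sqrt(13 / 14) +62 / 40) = -51743900 / 4127 - 400 * sqrt(182) / 4127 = -12539.20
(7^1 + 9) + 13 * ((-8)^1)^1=-88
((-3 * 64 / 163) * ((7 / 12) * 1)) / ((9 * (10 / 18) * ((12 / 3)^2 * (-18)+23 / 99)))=11088 / 23218535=0.00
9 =9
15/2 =7.50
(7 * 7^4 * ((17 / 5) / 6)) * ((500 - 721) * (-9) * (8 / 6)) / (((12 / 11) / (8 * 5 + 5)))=2083748667 / 2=1041874333.50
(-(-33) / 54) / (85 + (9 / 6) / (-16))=16 / 2223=0.01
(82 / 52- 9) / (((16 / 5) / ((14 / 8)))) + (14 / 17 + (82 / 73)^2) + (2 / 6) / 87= -77523589007 / 39344902272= -1.97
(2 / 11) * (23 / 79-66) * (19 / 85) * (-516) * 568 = 57813952704 / 73865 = 782697.53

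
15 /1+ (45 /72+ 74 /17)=2717 /136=19.98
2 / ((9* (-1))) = -2 / 9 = -0.22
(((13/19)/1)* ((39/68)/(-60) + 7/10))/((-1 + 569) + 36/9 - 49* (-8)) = 12207/24909760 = 0.00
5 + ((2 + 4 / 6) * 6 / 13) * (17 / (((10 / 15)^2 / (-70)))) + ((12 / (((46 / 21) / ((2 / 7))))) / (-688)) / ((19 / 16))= -803785493 / 244283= -3290.39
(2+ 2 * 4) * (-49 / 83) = -490 / 83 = -5.90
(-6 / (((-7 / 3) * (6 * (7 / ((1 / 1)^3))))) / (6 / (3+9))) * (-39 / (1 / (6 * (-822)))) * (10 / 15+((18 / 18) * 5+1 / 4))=6828354 / 49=139354.16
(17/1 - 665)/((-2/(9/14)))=1458/7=208.29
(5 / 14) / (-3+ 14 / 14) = -5 / 28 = -0.18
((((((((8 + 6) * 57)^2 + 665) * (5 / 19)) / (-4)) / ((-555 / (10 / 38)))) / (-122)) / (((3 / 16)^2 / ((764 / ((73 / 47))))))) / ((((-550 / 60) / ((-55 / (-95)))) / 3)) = 77103955712 / 178436163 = 432.11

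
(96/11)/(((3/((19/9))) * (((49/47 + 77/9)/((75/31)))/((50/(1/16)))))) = 85728000/69223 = 1238.43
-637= -637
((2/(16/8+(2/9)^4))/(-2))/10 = -6561/131380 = -0.05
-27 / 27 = -1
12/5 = 2.40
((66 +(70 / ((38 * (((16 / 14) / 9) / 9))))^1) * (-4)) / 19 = -29877 / 722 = -41.38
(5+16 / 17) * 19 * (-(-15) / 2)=28785 / 34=846.62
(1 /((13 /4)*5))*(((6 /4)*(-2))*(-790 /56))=237 /91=2.60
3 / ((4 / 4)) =3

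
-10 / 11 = -0.91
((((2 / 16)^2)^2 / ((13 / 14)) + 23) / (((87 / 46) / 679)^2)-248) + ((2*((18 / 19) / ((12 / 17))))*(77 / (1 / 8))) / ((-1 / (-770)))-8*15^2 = 4054354669685381 / 957206016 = 4235613.44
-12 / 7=-1.71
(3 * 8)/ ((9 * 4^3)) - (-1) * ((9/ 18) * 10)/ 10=13/ 24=0.54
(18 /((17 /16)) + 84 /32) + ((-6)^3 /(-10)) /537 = 2386491 /121720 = 19.61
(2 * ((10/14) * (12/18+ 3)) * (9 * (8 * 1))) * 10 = 26400/7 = 3771.43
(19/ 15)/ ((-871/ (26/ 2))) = -19/ 1005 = -0.02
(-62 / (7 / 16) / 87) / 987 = -992 / 601083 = -0.00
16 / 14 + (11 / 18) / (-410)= 58963 / 51660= 1.14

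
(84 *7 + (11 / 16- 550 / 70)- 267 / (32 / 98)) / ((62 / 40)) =-33160 / 217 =-152.81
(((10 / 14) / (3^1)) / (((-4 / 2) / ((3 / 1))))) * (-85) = 425 / 14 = 30.36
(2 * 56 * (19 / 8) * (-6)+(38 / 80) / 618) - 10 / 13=-1596.77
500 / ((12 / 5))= 625 / 3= 208.33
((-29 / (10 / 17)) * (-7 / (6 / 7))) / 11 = 24157 / 660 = 36.60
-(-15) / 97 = 0.15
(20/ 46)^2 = 100/ 529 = 0.19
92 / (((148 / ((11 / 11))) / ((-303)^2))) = 2111607 / 37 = 57070.46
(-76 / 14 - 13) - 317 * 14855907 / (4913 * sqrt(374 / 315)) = -1284360687 * sqrt(13090) / 167042 - 129 / 7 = -879711.45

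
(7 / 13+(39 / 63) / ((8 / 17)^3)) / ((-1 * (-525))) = 905561 / 73382400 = 0.01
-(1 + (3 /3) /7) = -8 /7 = -1.14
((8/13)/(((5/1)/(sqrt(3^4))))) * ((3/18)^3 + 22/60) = 401/975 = 0.41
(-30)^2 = 900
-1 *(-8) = 8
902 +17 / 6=5429 / 6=904.83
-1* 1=-1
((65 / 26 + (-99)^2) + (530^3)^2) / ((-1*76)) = -44328722258019607 / 152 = -291636330644865.84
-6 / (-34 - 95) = 2 / 43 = 0.05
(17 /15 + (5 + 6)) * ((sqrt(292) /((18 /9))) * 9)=546 * sqrt(73) /5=933.01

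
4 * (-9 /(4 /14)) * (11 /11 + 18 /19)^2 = -477.82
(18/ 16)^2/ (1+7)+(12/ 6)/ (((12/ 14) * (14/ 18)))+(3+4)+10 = 10321/ 512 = 20.16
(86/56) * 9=387/28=13.82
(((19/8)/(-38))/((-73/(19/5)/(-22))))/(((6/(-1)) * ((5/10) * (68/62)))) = 6479/297840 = 0.02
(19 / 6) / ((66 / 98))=931 / 198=4.70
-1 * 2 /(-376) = 1 /188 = 0.01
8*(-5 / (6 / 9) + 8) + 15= 19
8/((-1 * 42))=-0.19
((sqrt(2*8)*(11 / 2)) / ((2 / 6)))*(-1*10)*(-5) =3300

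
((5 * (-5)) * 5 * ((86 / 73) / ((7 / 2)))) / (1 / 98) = -301000 / 73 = -4123.29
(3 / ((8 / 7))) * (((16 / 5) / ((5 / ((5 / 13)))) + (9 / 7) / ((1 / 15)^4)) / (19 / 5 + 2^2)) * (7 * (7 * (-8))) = -1451171113 / 169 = -8586811.32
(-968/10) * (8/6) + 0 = -1936/15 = -129.07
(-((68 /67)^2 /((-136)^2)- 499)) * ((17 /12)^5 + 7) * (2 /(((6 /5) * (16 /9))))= 47214662853805 /7943159808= 5944.07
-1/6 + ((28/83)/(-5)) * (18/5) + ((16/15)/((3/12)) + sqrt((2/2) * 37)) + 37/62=286496/64325 + sqrt(37)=10.54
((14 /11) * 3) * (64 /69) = 896 /253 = 3.54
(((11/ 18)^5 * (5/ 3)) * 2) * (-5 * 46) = -92604325/ 1417176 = -65.34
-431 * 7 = -3017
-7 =-7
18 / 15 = 6 / 5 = 1.20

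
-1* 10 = -10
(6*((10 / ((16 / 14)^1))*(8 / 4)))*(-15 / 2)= -1575 / 2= -787.50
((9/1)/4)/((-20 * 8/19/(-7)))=1197/640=1.87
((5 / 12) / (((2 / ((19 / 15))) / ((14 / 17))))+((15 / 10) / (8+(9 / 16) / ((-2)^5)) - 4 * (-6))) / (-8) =-61043443 / 20009952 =-3.05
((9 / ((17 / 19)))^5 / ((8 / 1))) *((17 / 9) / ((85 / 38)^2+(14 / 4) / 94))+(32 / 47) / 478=1032090391204216391 / 213971434618724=4823.50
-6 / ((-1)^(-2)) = -6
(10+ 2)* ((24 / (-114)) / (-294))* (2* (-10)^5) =-1600000 / 931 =-1718.58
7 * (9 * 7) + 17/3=1340/3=446.67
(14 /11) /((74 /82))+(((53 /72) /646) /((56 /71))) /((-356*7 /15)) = 1241906897687 /880590982656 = 1.41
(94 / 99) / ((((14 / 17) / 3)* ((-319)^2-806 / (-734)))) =293233 / 8627085390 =0.00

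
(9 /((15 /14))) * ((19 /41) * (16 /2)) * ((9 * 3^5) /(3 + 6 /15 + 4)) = 13961808 /1517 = 9203.56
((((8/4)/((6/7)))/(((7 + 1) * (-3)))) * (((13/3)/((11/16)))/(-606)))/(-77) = -13/989901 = -0.00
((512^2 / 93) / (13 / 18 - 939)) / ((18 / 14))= -3670016 / 1570677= -2.34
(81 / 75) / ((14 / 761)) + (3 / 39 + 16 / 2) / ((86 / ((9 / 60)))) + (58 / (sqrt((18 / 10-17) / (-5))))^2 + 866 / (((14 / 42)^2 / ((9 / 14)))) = 6175.73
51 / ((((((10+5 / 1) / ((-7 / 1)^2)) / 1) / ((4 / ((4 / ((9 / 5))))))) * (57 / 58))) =144942 / 475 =305.14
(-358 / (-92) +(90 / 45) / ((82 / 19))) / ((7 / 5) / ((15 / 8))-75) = -615975 / 10503134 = -0.06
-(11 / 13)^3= -1331 / 2197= -0.61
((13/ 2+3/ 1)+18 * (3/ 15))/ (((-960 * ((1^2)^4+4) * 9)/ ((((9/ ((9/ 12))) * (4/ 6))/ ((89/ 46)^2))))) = -69299/ 106933500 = -0.00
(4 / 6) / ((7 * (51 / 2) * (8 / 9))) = 1 / 238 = 0.00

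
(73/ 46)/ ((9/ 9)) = 73/ 46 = 1.59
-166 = -166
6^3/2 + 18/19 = 2070/19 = 108.95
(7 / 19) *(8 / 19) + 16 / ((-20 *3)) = -604 / 5415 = -0.11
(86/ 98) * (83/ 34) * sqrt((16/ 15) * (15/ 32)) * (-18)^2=289089 * sqrt(2)/ 833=490.80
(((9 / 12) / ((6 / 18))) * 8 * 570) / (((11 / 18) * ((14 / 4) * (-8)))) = -46170 / 77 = -599.61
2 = 2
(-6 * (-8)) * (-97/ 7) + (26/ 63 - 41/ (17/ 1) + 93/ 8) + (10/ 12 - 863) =-13003513/ 8568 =-1517.68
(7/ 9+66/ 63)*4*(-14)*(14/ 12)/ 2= -1610/ 27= -59.63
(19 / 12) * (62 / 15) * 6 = 589 / 15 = 39.27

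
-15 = -15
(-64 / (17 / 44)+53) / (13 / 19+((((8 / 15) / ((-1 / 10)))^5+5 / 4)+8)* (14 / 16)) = 282929760 / 9461274197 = 0.03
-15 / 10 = -3 / 2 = -1.50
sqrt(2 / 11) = sqrt(22) / 11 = 0.43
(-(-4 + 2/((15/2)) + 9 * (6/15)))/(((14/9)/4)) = 0.34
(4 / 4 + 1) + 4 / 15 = 34 / 15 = 2.27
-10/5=-2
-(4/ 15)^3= -64/ 3375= -0.02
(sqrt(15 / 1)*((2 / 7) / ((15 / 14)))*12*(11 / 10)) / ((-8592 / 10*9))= -11*sqrt(15) / 24165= -0.00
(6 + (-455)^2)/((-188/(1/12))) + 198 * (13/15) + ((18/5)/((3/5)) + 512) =6743533/11280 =597.83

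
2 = 2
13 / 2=6.50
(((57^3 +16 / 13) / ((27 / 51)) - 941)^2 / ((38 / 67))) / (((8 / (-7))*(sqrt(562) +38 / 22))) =76744504743993713 / 132276807 - 844189552183930843*sqrt(562) / 2513259333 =-7382710913.41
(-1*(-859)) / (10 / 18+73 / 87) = 224199 / 364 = 615.93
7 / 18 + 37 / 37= 25 / 18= 1.39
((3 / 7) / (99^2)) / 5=1 / 114345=0.00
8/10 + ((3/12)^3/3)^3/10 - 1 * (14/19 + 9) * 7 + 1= -17847602377/268959744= -66.36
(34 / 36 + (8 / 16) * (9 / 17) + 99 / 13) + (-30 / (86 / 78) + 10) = -8.38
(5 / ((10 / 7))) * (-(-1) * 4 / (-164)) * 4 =-14 / 41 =-0.34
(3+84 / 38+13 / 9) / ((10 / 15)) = 569 / 57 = 9.98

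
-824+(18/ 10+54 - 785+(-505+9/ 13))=-133738/ 65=-2057.51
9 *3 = 27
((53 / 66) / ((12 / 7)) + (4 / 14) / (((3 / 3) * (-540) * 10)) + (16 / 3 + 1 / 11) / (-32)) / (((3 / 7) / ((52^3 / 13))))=168015406 / 22275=7542.78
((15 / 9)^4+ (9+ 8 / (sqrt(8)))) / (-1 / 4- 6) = -5416 / 2025- 8*sqrt(2) / 25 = -3.13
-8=-8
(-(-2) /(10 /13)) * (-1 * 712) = -9256 /5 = -1851.20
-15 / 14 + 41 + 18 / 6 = 601 / 14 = 42.93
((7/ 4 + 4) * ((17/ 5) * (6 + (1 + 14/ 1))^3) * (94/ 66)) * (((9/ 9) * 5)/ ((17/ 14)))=23359329/ 22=1061787.68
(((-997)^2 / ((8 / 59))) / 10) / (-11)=-58646531 / 880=-66643.79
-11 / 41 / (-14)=0.02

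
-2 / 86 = -1 / 43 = -0.02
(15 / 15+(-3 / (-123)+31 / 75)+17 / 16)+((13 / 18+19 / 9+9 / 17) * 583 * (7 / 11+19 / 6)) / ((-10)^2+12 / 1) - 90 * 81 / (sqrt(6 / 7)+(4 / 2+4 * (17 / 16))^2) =-3227272785097459 / 27428958475200+1866240 * sqrt(42) / 2732839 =-113.23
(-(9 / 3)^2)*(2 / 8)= -9 / 4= -2.25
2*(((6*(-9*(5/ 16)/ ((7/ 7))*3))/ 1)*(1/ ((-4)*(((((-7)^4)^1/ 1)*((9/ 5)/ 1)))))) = 225/ 38416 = 0.01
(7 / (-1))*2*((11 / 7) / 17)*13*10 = -168.24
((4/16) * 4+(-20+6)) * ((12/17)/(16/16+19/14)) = -728/187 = -3.89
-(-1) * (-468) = -468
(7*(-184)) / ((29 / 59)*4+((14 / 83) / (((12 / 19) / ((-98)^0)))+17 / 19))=-719036304 / 1746179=-411.78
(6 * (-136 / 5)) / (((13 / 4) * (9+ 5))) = -1632 / 455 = -3.59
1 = 1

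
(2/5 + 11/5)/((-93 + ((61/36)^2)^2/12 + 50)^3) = -106442998384056801951744/3101462974621347809921516875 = -0.00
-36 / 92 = -9 / 23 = -0.39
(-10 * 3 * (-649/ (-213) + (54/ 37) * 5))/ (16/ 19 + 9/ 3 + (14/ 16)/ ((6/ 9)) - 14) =247829920/ 7064003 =35.08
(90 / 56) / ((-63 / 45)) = -225 / 196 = -1.15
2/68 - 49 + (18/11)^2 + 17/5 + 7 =-738317/20570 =-35.89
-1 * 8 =-8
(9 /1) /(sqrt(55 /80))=36* sqrt(11) /11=10.85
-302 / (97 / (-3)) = 906 / 97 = 9.34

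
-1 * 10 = -10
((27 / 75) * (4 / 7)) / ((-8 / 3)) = -27 / 350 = -0.08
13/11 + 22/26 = 290/143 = 2.03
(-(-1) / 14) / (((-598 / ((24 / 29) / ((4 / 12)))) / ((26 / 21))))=-12 / 32683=-0.00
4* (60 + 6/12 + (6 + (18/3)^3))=1130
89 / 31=2.87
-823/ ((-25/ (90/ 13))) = 14814/ 65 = 227.91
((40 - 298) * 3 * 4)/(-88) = 387/11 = 35.18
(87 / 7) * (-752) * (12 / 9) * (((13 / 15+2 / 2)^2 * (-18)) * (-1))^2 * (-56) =2745224816.23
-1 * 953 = -953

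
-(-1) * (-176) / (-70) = 2.51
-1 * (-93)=93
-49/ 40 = -1.22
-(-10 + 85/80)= 143/16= 8.94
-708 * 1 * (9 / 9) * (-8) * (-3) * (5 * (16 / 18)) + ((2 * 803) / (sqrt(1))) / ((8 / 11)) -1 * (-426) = -291543 / 4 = -72885.75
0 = 0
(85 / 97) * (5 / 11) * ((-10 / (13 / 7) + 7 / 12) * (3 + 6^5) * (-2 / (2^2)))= 825416725 / 110968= 7438.33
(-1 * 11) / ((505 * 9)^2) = -11 / 20657025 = -0.00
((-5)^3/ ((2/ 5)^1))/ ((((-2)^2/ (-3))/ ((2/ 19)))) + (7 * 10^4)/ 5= 14024.67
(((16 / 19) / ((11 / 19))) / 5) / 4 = 4 / 55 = 0.07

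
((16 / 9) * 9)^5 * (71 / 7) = 10635556.57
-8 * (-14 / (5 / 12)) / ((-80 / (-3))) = 10.08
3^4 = 81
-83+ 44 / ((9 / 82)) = 2861 / 9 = 317.89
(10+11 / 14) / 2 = 151 / 28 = 5.39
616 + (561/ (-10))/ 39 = 79893/ 130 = 614.56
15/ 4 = 3.75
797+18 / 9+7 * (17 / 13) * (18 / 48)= 83453 / 104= 802.43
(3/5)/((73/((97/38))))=291/13870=0.02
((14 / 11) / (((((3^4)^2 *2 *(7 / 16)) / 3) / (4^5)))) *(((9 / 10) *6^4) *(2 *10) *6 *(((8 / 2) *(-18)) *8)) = -603979776 / 11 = -54907252.36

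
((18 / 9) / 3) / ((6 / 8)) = 8 / 9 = 0.89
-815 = -815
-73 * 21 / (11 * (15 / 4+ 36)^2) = -8176 / 92697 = -0.09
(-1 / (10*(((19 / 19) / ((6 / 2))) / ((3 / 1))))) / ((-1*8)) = 9 / 80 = 0.11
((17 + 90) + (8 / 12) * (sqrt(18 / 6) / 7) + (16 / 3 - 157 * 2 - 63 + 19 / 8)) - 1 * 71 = -7999 / 24 + 2 * sqrt(3) / 21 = -333.13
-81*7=-567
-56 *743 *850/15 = -7073360/3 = -2357786.67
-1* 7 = -7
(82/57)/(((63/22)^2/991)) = 173.85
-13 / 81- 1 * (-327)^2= -8661262 / 81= -106929.16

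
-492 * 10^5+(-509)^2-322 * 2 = -48941563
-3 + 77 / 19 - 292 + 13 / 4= -21865 / 76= -287.70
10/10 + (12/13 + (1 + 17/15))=791/195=4.06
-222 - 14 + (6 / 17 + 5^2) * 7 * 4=8056 / 17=473.88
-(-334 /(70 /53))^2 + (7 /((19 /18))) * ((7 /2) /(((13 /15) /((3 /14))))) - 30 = -38714740919 /605150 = -63975.45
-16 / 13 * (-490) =7840 / 13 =603.08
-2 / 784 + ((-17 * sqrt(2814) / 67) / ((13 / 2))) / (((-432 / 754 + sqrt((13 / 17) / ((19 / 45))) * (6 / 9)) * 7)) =-185861 * sqrt(59079930) / 2565858197-17197812 * sqrt(2814) / 2565858197-1 / 392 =-0.91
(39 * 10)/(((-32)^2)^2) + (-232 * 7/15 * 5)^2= 1382744590043/4718592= 293041.78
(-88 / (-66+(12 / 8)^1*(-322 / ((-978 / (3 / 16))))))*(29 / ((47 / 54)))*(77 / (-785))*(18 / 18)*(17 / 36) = -8712201344 / 4227834945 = -2.06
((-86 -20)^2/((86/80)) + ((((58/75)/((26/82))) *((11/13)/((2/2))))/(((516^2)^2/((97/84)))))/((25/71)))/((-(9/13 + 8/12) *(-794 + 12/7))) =9861417365367949275073/1015849009286317440000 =9.71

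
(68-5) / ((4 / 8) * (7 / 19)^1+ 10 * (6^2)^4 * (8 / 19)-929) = 798 / 89567755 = 0.00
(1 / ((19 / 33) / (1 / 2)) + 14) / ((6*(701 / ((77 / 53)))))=43505 / 8470884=0.01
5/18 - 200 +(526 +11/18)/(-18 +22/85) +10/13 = -6206095/27144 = -228.64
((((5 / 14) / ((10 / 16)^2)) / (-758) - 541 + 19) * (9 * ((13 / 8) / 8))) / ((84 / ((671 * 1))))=-90601605237 / 11885440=-7622.91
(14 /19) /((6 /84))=196 /19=10.32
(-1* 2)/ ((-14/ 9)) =9/ 7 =1.29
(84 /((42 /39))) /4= 39 /2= 19.50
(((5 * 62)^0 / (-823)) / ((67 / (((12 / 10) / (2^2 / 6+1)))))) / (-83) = 18 / 114417575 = 0.00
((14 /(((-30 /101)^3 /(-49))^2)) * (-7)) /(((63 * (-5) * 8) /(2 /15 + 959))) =256678023465349537709 /1968300000000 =130405945.98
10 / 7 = 1.43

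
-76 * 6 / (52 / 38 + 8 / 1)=-4332 / 89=-48.67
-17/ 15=-1.13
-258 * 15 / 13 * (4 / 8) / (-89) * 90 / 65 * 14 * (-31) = -15116220 / 15041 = -1005.00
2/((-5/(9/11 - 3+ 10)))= -172/55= -3.13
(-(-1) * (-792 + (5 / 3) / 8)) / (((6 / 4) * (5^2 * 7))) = -3.02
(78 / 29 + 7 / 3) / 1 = 437 / 87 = 5.02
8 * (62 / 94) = 248 / 47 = 5.28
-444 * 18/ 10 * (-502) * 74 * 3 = 445330224/ 5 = 89066044.80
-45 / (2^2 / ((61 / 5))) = -549 / 4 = -137.25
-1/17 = -0.06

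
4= 4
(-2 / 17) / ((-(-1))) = -2 / 17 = -0.12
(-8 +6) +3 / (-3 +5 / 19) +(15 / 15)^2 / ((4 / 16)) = 47 / 52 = 0.90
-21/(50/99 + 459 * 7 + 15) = -0.01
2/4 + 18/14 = 25/14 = 1.79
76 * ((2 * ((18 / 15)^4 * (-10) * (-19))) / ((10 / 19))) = 71114112 / 625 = 113782.58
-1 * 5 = -5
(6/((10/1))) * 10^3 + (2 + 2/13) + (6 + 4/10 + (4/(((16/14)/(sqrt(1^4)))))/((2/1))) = 158679/260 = 610.30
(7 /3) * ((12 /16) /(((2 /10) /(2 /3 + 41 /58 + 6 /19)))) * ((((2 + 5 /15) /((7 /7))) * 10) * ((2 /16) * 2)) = 6841625 /79344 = 86.23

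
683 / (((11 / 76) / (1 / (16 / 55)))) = 64885 / 4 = 16221.25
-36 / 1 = -36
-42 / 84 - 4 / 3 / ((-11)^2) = -371 / 726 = -0.51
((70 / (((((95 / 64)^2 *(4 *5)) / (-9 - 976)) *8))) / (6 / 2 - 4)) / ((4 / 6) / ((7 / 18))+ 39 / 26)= 60.85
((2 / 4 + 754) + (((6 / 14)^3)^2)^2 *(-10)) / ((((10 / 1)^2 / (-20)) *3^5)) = -6962163919163 / 11211442632810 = -0.62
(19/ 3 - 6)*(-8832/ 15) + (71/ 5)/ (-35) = -103253/ 525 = -196.67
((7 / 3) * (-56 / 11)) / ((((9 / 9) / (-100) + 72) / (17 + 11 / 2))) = -294000 / 79189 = -3.71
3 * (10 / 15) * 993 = 1986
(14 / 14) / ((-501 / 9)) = -3 / 167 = -0.02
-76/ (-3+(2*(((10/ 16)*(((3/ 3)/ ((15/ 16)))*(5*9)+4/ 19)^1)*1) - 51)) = -12.13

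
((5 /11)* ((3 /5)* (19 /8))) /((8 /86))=2451 /352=6.96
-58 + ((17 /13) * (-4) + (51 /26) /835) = -1372689 /21710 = -63.23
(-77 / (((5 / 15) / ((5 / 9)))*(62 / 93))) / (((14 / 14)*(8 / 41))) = -15785 / 16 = -986.56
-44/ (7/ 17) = -748/ 7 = -106.86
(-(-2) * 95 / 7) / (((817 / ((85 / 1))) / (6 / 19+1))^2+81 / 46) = 39466562500 / 80150615713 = 0.49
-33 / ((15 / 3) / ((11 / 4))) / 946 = -33 / 1720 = -0.02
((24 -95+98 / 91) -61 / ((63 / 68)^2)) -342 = -24920827 / 51597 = -482.99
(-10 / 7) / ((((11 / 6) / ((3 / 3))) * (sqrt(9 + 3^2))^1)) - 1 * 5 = -5 - 10 * sqrt(2) / 77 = -5.18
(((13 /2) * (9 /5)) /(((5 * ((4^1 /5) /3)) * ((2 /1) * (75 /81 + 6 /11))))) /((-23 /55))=-1146717 /160816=-7.13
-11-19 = -30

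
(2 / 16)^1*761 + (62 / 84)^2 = 337523 / 3528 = 95.67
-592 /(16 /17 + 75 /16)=-161024 /1531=-105.18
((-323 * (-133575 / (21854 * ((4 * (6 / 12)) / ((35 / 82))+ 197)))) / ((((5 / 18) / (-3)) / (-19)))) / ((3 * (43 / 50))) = 778.54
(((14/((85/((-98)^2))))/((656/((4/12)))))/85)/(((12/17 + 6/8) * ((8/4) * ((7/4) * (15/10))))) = 19208/15525675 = 0.00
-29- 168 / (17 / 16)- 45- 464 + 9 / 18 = -23651 / 34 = -695.62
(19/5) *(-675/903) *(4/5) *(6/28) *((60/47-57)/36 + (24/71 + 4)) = -19105659/14062118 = -1.36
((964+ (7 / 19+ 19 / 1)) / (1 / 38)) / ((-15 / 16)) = -199296 / 5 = -39859.20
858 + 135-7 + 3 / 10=9863 / 10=986.30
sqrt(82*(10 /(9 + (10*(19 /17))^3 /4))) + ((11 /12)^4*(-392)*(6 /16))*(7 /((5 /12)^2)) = -5021863 /1200 + 34*sqrt(6129999995) /1758967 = -4183.37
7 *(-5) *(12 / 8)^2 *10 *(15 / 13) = -23625 / 26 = -908.65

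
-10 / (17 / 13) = -130 / 17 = -7.65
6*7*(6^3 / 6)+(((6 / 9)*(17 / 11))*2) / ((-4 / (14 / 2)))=49777 / 33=1508.39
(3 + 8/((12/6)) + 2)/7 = 9/7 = 1.29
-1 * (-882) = 882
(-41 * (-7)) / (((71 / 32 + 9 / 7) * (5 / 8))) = 514304 / 3925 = 131.03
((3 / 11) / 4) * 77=21 / 4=5.25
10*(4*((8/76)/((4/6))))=120/19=6.32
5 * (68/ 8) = 85/ 2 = 42.50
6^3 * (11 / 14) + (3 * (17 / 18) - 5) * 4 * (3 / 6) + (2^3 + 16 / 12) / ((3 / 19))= 14143 / 63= 224.49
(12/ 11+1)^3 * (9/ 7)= 109503/ 9317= 11.75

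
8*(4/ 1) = 32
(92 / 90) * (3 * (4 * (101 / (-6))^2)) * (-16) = -7507936 / 135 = -55614.34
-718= -718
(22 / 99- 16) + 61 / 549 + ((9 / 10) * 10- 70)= -230 / 3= -76.67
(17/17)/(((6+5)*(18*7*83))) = 1/115038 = 0.00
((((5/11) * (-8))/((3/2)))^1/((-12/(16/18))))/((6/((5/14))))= 200/18711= 0.01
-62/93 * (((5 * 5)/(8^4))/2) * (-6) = 25/2048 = 0.01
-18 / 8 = -9 / 4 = -2.25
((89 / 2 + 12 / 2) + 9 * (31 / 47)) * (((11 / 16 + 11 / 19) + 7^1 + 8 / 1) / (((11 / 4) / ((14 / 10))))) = 36726515 / 78584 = 467.35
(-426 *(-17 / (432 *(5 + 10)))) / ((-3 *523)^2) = 1207 / 2658701880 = 0.00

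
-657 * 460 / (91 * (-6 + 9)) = -100740 / 91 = -1107.03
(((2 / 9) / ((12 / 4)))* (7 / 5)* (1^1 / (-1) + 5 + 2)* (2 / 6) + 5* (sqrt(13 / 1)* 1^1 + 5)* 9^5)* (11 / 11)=295245* sqrt(13) + 199290403 / 135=2540746.19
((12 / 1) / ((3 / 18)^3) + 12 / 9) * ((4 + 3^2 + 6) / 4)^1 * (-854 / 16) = -15779785 / 24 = -657491.04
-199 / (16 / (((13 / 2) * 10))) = -12935 / 16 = -808.44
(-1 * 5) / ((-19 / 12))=60 / 19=3.16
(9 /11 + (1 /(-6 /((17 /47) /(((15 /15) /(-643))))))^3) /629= 14367409461313 /155163888792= 92.60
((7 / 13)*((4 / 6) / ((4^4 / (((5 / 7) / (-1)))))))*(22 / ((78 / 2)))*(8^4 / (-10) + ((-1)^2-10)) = 1771 / 7488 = 0.24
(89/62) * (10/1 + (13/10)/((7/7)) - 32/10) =11.63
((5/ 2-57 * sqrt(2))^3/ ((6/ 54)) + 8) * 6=-25734500.89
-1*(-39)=39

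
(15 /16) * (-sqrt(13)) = -15 * sqrt(13) /16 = -3.38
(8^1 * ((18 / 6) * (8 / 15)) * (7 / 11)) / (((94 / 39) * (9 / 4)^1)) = 11648 / 7755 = 1.50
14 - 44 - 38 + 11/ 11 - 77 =-144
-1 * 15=-15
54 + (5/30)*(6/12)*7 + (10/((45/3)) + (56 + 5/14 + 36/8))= 3251/28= 116.11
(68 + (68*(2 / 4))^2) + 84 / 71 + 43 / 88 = 7657997 / 6248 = 1225.67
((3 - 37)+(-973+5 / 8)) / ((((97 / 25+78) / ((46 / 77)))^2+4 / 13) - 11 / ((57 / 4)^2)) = -212531304375 / 3967257446666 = -0.05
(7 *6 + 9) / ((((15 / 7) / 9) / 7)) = 7497 / 5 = 1499.40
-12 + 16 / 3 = -20 / 3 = -6.67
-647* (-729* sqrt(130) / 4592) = 471663* sqrt(130) / 4592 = 1171.12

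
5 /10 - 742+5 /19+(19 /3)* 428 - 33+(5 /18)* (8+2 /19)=663029 /342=1938.68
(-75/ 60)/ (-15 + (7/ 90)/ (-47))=0.08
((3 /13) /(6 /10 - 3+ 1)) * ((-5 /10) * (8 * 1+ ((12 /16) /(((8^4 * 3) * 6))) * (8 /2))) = 140435 /212992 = 0.66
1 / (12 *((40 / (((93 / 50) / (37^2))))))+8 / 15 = 17523293 / 32856000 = 0.53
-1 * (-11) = 11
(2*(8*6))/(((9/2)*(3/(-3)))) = -64/3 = -21.33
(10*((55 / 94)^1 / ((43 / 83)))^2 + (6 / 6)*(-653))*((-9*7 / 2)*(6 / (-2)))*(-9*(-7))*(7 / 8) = -435922256396529 / 130702112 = -3335234.98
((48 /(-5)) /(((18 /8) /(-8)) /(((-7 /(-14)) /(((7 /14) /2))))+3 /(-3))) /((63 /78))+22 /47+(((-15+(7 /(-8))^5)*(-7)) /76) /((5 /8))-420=-15207940891039 /37381980160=-406.83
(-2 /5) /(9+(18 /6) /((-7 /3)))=-7 /135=-0.05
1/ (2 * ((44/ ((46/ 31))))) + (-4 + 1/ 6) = -15617/ 4092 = -3.82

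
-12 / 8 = -3 / 2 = -1.50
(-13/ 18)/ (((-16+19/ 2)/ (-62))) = -62/ 9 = -6.89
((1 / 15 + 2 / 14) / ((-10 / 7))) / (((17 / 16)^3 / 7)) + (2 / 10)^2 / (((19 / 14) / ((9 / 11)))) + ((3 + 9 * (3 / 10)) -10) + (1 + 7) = 2.87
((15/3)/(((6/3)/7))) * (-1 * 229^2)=-1835435/2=-917717.50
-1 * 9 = -9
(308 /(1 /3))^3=788889024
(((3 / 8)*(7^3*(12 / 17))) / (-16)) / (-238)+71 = 1313657 / 18496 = 71.02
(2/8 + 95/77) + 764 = 235769/308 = 765.48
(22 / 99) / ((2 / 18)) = 2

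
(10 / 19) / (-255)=-2 / 969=-0.00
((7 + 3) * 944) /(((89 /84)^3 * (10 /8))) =4476100608 /704969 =6349.36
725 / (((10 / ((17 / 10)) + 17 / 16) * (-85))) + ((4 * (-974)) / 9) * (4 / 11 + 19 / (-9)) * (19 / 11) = 24168082808 / 18514089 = 1305.39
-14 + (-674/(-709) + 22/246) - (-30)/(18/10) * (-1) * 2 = -1345699/29069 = -46.29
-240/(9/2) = -160/3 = -53.33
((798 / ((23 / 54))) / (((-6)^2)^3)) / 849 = 133 / 2811888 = 0.00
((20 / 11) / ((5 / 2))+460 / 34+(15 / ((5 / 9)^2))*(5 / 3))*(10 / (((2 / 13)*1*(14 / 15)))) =17367675 / 2618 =6633.95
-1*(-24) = 24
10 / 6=5 / 3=1.67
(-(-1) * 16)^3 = 4096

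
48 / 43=1.12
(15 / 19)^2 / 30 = 15 / 722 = 0.02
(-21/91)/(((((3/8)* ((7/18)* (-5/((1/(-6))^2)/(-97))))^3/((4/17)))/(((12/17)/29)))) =-934577152/14014079625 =-0.07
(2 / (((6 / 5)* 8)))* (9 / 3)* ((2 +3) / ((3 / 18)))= 75 / 4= 18.75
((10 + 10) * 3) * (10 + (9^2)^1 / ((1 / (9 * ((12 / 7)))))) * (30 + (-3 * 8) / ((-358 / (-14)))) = 2752274160 / 1253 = 2196547.61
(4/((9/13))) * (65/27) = 3380/243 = 13.91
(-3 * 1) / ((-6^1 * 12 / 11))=0.46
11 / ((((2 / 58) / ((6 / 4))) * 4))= 957 / 8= 119.62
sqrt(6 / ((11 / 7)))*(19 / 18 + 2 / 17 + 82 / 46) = 20803*sqrt(462) / 77418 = 5.78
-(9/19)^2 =-81/361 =-0.22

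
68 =68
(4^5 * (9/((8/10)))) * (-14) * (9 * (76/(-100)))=5515776/5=1103155.20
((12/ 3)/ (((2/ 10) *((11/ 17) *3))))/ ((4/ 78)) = 200.91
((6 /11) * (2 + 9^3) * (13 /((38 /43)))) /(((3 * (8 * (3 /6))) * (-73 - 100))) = -408629 /144628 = -2.83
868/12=217/3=72.33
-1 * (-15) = 15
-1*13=-13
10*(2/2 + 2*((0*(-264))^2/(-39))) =10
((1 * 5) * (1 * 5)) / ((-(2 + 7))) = -25 / 9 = -2.78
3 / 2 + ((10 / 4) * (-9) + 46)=25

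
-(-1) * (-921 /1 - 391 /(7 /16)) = -12703 /7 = -1814.71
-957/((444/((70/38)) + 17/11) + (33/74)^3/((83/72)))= -1549016100555/392758870514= -3.94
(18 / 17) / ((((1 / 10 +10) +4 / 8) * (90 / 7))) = 7 / 901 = 0.01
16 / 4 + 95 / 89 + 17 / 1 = 1964 / 89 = 22.07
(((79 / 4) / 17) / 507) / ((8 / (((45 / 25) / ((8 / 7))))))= 1659 / 3677440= 0.00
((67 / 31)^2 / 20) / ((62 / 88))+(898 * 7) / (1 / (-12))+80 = -11224007781 / 148955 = -75351.67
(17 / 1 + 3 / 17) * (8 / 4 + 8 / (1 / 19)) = 44968 / 17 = 2645.18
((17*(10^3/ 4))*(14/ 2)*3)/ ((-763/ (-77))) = 981750/ 109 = 9006.88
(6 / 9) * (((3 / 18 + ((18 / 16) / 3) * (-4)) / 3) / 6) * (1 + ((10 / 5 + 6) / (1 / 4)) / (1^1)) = -1.63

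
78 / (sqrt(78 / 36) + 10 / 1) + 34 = 40.80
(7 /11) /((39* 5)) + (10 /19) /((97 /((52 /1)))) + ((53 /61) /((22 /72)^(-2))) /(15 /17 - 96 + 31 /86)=82134091289057 /288639469908504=0.28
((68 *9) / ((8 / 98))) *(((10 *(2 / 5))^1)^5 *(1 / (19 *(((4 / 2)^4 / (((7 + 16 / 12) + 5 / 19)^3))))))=6272103488000 / 390963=16042703.50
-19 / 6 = -3.17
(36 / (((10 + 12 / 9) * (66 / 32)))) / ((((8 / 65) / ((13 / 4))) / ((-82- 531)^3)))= -1751784349185 / 187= -9367830744.30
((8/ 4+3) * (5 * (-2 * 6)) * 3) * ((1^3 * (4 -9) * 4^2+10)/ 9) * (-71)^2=35287000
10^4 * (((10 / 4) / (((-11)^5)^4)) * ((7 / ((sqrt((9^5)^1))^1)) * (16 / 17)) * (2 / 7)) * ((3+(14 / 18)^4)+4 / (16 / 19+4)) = 506072800000 / 419379088956807773775802075893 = 0.00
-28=-28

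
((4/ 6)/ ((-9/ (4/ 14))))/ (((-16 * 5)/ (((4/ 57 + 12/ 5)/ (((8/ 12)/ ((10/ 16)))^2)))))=11/ 19152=0.00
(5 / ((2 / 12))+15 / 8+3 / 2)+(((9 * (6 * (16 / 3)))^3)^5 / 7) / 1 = 62226776404726856110296345196999214925 / 56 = 1111192435798693859112435000000000000.00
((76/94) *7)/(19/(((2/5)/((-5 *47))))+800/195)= -20748/40906685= -0.00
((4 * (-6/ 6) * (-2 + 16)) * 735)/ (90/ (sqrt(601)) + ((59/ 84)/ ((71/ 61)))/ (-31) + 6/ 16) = 48100467726658368/ 43884508687727-20259863519745024 * sqrt(601)/ 43884508687727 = -10221.74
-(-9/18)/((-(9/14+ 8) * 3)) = -7/363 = -0.02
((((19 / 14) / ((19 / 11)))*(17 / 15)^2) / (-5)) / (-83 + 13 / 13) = 3179 / 1291500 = 0.00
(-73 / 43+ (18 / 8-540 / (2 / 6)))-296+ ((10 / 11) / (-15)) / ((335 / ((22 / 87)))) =-28806073483 / 15038820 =-1915.45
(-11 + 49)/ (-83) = -38/ 83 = -0.46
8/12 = 2/3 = 0.67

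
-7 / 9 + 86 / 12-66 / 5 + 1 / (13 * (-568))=-2263241 / 332280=-6.81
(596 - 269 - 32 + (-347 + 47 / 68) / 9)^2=24646174081 / 374544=65803.15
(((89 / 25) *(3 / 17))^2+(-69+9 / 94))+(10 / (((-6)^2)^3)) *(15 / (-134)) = -606021732217703 / 8845792920000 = -68.51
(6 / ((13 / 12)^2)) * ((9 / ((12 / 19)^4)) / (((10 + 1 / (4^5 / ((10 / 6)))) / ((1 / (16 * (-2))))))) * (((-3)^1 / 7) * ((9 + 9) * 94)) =23814338256 / 36347675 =655.18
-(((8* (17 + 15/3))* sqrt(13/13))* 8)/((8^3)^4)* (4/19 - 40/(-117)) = -3377/298366009344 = -0.00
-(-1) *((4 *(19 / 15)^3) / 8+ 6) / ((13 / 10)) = 3643 / 675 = 5.40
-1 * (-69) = 69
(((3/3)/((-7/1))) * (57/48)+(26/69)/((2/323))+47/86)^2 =414025598969161/110425948416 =3749.35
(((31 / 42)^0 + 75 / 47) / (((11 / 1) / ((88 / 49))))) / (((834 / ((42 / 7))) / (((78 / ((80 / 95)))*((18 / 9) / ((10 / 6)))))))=542412 / 1600585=0.34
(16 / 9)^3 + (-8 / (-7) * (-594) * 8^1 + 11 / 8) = -221423803 / 40824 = -5423.86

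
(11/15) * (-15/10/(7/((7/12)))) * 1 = -0.09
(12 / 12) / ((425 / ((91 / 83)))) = 91 / 35275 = 0.00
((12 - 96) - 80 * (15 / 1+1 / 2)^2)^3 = -7193527806464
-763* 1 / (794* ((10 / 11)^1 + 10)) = -0.09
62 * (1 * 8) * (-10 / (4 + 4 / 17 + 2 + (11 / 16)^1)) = -1349120 / 1883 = -716.47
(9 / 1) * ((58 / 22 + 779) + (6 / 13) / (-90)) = 5029797 / 715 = 7034.68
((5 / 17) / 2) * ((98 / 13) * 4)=980 / 221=4.43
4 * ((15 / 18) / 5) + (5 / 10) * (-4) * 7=-40 / 3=-13.33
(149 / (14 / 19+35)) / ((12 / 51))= 48127 / 2716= 17.72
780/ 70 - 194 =-1280/ 7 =-182.86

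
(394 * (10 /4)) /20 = 197 /4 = 49.25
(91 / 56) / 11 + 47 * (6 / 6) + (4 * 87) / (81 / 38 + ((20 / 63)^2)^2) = 23651217521541 / 112822146008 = 209.63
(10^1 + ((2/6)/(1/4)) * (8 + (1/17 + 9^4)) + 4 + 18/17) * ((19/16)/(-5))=-1062727/510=-2083.78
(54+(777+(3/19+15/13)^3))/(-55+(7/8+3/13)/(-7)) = -234388682024/15515503835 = -15.11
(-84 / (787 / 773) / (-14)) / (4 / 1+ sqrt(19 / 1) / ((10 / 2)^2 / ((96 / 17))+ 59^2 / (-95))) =776709951660 * sqrt(19) / 67855343046787+ 200173825006719 / 135710686093574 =1.52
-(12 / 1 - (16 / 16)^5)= -11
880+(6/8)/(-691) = 2432317/2764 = 880.00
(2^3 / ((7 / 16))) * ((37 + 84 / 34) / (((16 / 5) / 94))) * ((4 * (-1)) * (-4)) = 40367360 / 119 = 339221.51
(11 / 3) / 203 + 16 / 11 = 9865 / 6699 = 1.47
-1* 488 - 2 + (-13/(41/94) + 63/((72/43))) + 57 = -139459/328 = -425.18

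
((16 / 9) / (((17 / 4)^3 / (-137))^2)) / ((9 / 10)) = 12300451840 / 1955143089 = 6.29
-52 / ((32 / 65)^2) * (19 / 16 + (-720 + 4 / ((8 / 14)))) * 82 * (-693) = -17773491460725 / 2048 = -8678462627.31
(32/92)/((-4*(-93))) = 2/2139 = 0.00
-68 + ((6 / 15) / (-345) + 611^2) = 643861423 / 1725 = 373253.00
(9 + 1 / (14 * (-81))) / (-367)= -10205 / 416178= -0.02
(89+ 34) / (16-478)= -41 / 154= -0.27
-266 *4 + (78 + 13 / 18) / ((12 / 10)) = -107827 / 108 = -998.40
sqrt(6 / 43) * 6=6 * sqrt(258) / 43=2.24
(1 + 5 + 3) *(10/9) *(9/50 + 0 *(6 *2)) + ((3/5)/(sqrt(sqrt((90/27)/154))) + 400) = 3 *231^(1/4) *5^(3/4)/25 + 2009/5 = 403.36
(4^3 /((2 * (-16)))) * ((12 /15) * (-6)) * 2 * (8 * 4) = 3072 /5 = 614.40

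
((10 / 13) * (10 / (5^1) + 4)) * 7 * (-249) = -8044.62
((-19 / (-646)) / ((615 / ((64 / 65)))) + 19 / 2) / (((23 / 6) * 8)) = 12911989 / 41680600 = 0.31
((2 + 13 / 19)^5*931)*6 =101437423794 / 130321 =778365.91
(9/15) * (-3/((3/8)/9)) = -43.20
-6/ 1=-6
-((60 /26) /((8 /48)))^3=-5832000 /2197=-2654.53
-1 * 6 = -6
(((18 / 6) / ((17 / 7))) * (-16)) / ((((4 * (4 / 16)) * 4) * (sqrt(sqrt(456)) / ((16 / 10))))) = -1.71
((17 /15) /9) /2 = 17 /270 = 0.06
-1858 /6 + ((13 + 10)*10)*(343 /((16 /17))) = 83510.96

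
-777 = -777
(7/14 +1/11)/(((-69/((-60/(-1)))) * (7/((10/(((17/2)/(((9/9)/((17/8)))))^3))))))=-5324800/42747634699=-0.00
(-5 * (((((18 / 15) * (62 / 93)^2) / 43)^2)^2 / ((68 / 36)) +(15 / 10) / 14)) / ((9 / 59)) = -57865350442217 / 16476911419500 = -3.51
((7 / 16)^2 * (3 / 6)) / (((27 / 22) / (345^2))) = 7128275 / 768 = 9281.61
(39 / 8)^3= 59319 / 512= 115.86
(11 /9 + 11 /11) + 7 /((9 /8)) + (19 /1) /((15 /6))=722 /45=16.04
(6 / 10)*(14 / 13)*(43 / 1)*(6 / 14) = 774 / 65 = 11.91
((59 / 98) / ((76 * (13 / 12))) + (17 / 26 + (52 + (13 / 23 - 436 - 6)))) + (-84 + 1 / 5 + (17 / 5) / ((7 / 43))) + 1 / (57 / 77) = -98968318 / 219765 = -450.34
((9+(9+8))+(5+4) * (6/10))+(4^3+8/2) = 497/5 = 99.40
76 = 76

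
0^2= 0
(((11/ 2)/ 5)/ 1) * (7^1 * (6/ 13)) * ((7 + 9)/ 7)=528/ 65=8.12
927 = 927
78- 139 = -61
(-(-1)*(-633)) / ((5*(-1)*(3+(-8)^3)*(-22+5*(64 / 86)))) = 9073 / 666790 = 0.01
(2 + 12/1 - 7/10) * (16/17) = 1064/85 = 12.52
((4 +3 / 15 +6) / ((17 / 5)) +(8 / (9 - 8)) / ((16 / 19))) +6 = 37 / 2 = 18.50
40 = 40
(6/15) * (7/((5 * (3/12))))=56/25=2.24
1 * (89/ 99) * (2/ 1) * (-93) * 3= -5518/ 11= -501.64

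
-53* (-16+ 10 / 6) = 2279 / 3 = 759.67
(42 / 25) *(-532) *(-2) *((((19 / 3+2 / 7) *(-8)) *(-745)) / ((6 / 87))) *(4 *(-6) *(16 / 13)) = -30202893359.26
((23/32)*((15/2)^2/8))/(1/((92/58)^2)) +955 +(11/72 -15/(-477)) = 99399605771/102696192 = 967.90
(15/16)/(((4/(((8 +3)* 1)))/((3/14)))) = 495/896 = 0.55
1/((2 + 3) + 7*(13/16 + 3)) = 16/507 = 0.03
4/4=1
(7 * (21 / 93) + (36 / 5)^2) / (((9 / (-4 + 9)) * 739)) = 41401 / 1030905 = 0.04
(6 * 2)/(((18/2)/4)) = 16/3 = 5.33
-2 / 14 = -1 / 7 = -0.14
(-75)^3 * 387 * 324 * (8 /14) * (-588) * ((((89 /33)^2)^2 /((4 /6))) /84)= 245847628578375000 /14641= 16791723828862.44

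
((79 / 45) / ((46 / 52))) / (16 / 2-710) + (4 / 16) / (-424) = -161929 / 47394720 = -0.00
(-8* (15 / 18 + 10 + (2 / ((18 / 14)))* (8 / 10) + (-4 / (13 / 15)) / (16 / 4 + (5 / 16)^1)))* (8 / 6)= -117.41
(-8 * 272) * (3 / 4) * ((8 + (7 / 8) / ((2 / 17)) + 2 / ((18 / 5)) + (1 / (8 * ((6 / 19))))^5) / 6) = -69318691955 / 15925248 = -4352.75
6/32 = 3/16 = 0.19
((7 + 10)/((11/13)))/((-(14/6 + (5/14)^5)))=-356577312/41515573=-8.59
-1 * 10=-10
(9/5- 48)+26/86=-9868/215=-45.90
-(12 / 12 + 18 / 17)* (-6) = 210 / 17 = 12.35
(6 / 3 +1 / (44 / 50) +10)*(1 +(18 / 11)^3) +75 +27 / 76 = 162513073 / 1112716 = 146.05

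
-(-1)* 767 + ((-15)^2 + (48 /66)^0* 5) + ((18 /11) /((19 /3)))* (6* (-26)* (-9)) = 284189 /209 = 1359.76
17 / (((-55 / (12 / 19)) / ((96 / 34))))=-576 / 1045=-0.55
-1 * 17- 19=-36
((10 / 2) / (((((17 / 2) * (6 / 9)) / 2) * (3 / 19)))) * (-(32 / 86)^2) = -48640 / 31433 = -1.55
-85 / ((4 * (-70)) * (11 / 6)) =51 / 308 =0.17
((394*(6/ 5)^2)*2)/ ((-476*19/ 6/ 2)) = -85104/ 56525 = -1.51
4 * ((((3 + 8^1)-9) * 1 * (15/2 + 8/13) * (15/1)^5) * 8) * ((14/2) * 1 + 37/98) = 1853518950000/637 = 2909762872.84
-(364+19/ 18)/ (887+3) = -6571/ 16020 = -0.41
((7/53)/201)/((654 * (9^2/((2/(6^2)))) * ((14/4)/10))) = 5/2539494099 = 0.00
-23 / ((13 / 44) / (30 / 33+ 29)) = -30268 / 13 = -2328.31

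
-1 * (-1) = 1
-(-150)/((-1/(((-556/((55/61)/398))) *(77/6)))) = 472449880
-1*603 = -603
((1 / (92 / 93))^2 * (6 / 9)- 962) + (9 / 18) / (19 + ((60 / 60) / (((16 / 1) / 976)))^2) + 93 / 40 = -3794661067 / 3956920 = -958.99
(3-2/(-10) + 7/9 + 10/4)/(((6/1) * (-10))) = -583/5400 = -0.11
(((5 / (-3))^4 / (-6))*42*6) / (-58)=4375 / 783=5.59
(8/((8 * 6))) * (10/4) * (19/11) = 95/132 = 0.72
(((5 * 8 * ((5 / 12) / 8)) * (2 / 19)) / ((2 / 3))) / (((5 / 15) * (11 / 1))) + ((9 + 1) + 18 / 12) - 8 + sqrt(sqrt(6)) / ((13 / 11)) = 11 * 6^(1 / 4) / 13 + 3001 / 836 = 4.91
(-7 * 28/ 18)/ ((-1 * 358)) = 49/ 1611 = 0.03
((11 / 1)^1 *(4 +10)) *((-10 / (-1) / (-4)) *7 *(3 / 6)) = -2695 / 2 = -1347.50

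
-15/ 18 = -5/ 6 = -0.83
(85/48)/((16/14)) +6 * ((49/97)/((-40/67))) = -656929/186240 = -3.53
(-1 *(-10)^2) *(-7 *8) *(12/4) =16800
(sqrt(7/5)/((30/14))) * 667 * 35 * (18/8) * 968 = 23727858 * sqrt(35)/5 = 28075180.20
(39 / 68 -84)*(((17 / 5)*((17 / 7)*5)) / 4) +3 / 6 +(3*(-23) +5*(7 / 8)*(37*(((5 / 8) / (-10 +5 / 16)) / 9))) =-29083787 / 31248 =-930.74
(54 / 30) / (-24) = -3 / 40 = -0.08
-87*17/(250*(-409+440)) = -0.19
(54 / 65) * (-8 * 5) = -432 / 13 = -33.23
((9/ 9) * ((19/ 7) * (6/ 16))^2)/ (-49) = -3249/ 153664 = -0.02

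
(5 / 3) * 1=5 / 3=1.67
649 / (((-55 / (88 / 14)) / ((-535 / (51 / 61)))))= 16944092 / 357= 47462.44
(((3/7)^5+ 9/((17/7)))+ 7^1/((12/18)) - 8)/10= 3554539/5714380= 0.62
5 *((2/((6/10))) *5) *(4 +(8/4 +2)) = 2000/3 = 666.67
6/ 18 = 1/ 3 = 0.33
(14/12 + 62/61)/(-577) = -0.00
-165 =-165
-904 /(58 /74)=-33448 /29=-1153.38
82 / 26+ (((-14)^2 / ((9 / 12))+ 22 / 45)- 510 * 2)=-441689 / 585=-755.02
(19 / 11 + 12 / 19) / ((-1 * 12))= -493 / 2508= -0.20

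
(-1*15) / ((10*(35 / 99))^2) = -29403 / 24500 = -1.20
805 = 805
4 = 4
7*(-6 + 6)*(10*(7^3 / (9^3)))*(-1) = 0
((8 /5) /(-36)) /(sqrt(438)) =-sqrt(438) /9855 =-0.00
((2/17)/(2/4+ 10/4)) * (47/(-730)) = -47/18615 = -0.00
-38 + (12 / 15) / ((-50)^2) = -118749 / 3125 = -38.00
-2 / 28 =-1 / 14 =-0.07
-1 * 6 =-6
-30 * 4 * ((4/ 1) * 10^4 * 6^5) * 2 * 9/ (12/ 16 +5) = -2687385600000/ 23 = -116842852173.91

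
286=286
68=68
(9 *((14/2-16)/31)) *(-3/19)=243/589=0.41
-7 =-7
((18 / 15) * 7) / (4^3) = 0.13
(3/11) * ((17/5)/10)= 51/550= 0.09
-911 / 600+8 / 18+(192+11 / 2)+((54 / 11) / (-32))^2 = 196.45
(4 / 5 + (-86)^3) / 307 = -2071.84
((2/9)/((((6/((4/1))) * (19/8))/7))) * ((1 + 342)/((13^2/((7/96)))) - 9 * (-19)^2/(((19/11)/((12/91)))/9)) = -974.70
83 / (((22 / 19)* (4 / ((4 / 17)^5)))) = 201856 / 15618427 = 0.01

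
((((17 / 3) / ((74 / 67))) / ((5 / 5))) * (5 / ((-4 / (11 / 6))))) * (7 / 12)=-438515 / 63936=-6.86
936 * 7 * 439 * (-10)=-28763280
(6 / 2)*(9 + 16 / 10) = 159 / 5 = 31.80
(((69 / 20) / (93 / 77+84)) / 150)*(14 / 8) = 12397 / 26244000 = 0.00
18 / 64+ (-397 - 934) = -42583 / 32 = -1330.72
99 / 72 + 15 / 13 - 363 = -360.47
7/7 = 1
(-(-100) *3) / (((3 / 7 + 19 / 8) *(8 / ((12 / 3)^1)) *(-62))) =-4200 / 4867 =-0.86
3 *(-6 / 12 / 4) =-3 / 8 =-0.38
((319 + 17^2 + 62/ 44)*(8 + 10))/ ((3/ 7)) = 281547/ 11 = 25595.18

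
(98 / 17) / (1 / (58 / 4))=1421 / 17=83.59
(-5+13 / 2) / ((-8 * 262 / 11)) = -33 / 4192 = -0.01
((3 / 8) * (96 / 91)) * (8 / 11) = 288 / 1001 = 0.29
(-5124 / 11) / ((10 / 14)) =-35868 / 55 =-652.15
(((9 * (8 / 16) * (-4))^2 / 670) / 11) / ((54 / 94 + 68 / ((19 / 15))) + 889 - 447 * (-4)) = 72333 / 4493883295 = 0.00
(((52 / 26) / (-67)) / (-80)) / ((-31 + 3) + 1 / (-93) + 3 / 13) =-1209 / 90010480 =-0.00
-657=-657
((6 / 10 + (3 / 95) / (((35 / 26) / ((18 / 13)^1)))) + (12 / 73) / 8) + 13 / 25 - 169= -81471603 / 485450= -167.83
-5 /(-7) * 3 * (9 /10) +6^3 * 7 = 21195 /14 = 1513.93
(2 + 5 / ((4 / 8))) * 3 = 36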